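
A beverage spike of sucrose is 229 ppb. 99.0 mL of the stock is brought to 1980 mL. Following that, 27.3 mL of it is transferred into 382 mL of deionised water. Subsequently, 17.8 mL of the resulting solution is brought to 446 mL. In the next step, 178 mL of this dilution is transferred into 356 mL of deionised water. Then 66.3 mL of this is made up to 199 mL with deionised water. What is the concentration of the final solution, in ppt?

3.38 ppt

Overall dilution factor = 20 × 14.99 × 25.06 × 3 × 3.002 = 6.77 × 10⁴.
229 ppb / 6.77 × 10⁴ = 3.38 × 10⁻³ ppb = 3.38 ppt.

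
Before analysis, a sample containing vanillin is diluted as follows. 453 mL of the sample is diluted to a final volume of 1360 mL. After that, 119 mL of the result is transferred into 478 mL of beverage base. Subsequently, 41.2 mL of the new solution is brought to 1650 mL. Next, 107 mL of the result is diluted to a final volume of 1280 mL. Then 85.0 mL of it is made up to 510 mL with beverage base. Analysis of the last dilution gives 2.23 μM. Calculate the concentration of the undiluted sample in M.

0.0965 M

Overall dilution factor = 3.002 × 5.017 × 40.05 × 11.96 × 6 = 4.33 × 10⁴.
Original = 2.23 μM × 4.33 × 10⁴ = 9.65 × 10⁴ μM = 0.0965 M.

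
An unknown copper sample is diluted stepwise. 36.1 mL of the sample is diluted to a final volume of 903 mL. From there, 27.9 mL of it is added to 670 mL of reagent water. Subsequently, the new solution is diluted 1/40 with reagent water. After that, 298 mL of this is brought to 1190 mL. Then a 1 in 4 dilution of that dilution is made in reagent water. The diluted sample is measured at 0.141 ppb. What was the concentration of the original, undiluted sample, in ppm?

56.4 ppm

Overall dilution factor = 25.01 × 25.01 × 40 × 3.993 × 4 = 4.00 × 10⁵.
Original = 0.141 ppb × 4.00 × 10⁵ = 5.64 × 10⁴ ppb = 56.4 ppm.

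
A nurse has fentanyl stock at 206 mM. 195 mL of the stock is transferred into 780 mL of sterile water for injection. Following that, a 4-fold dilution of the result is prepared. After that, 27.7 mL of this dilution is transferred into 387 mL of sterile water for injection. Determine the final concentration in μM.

688 μM

Overall dilution factor = 5 × 4 × 14.97 = 299.
206 mM / 299 = 0.688 mM = 688 μM.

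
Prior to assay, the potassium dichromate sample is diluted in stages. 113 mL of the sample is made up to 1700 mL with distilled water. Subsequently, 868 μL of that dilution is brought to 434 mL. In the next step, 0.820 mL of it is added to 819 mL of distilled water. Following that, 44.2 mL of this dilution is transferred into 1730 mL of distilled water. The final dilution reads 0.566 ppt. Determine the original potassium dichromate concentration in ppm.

Overall dilution factor = 15.04 × 500 × 999.8 × 40.14 = 3.02 × 10⁸.
Original = 0.566 ppt × 3.02 × 10⁸ = 1.71 × 10⁸ ppt = 171 ppm.

171 ppm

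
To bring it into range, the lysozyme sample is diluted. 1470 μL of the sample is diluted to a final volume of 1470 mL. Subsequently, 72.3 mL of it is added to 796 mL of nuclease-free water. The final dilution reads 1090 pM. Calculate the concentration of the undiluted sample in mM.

Overall dilution factor = 1000 × 12.01 = 1.20 × 10⁴.
Original = 1090 pM × 1.20 × 10⁴ = 1.31 × 10⁷ pM = 0.0131 mM.

0.0131 mM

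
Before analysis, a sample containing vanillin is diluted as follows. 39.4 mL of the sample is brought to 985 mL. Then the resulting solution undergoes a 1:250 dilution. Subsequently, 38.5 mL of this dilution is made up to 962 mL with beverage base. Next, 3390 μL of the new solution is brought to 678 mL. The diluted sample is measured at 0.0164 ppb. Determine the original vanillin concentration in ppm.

Overall dilution factor = 25 × 250 × 24.99 × 200 = 3.12 × 10⁷.
Original = 0.0164 ppb × 3.12 × 10⁷ = 5.12 × 10⁵ ppb = 512 ppm.

512 ppm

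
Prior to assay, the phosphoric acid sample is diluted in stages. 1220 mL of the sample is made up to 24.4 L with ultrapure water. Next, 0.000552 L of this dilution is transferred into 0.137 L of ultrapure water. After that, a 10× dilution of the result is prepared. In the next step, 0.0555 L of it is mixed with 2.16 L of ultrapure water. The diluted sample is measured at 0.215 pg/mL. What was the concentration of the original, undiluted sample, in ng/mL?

Overall dilution factor = 20 × 249.2 × 10 × 39.92 = 1.99 × 10⁶.
Original = 0.215 pg/mL × 1.99 × 10⁶ = 4.28 × 10⁵ pg/mL = 428 ng/mL.

428 ng/mL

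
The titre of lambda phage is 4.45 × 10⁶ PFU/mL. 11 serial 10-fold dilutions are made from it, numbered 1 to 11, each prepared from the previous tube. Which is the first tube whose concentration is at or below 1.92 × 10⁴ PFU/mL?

tube 3

Tube n has concentration 4.45 × 10⁶ PFU/mL / 10ⁿ.
Need 10ⁿ ≥ 4.45 × 10⁶ PFU/mL / 1.92 × 10⁴ PFU/mL = 232, so n ≥ 2.37.
First such tube: n = 3.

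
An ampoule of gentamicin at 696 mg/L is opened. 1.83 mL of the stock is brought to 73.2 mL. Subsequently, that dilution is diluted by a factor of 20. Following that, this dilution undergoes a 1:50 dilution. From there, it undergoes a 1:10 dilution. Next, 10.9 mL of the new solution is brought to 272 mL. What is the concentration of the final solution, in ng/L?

Overall dilution factor = 40 × 20 × 50 × 10 × 24.95 = 9.98 × 10⁶.
696 mg/L / 9.98 × 10⁶ = 6.97 × 10⁻⁵ mg/L = 69.7 ng/L.

69.7 ng/L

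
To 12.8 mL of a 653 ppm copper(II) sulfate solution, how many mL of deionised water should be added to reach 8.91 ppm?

925 mL

V₂ = C₁V₁/C₂ = 653 × 12.8 / 8.91 = 938 mL.
Diluent to add = V₂ − V₁ = 938 − 12.8 = 925 mL.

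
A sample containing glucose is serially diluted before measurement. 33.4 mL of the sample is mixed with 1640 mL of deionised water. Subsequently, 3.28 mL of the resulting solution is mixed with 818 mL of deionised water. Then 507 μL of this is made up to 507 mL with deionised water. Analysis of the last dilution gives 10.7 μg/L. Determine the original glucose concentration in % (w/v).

Overall dilution factor = 50.10 × 250.4 × 1000 = 1.25 × 10⁷.
Original = 10.7 μg/L × 1.25 × 10⁷ = 1.34 × 10⁸ μg/L = 13.4 % (w/v).

13.4 % (w/v)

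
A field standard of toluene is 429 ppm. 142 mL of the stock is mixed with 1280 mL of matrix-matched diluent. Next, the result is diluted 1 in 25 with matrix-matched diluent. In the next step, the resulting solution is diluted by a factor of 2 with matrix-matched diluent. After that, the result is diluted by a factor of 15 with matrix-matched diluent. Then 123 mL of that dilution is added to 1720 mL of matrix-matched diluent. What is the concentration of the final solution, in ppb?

Overall dilution factor = 10.01 × 25 × 2 × 15 × 14.98 = 1.13 × 10⁵.
429 ppm / 1.13 × 10⁵ = 3.81 × 10⁻³ ppm = 3.81 ppb.

3.81 ppb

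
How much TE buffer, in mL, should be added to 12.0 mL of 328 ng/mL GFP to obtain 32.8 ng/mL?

V₂ = C₁V₁/C₂ = 328 × 12.0 / 32.8 = 120 mL.
Diluent to add = V₂ − V₁ = 120 − 12.0 = 108 mL.

108 mL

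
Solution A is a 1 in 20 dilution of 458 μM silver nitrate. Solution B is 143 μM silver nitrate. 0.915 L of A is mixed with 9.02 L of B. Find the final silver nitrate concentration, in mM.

0.132 mM

C_A = 458 μM / 20 = 22.9 μM.
C_mix = (C_A·V_A + C_B·V_B)/(V_A + V_B) = (22.9×0.915 + 143×9.02) / 9.935 = 132 μM = 0.132 mM.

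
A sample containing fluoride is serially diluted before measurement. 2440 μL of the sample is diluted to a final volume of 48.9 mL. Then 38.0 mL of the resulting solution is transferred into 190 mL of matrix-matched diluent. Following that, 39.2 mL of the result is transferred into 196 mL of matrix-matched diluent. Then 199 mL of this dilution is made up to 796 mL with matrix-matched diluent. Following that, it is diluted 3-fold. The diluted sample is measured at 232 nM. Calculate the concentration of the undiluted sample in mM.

2.01 mM

Overall dilution factor = 20.04 × 6 × 6 × 4 × 3 = 8658.
Original = 232 nM × 8658 = 2.01 × 10⁶ nM = 2.01 mM.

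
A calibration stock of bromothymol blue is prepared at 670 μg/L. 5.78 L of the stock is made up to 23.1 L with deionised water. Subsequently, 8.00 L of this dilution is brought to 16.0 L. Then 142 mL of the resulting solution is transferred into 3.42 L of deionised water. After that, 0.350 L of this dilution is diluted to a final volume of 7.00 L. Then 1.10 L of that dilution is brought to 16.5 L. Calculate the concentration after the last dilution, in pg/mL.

11.1 pg/mL

Overall dilution factor = 3.997 × 2 × 25.08 × 20 × 15 = 6.02 × 10⁴.
670 μg/L / 6.02 × 10⁴ = 0.0111 μg/L = 11.1 pg/mL.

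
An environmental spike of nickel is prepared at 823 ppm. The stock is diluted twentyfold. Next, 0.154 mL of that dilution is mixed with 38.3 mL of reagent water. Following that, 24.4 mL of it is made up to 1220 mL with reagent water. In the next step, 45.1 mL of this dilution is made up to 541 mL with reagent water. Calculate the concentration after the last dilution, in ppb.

0.275 ppb

Overall dilution factor = 20 × 249.7 × 50 × 12.00 = 3.00 × 10⁶.
823 ppm / 3.00 × 10⁶ = 2.75 × 10⁻⁴ ppm = 0.275 ppb.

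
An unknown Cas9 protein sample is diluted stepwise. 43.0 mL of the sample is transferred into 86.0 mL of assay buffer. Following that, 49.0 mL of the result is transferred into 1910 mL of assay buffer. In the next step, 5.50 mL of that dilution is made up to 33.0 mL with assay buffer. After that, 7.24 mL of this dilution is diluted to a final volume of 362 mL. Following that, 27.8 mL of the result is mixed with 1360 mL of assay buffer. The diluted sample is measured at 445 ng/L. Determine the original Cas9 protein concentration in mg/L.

Overall dilution factor = 3 × 39.98 × 6 × 50 × 49.92 = 1.80 × 10⁶.
Original = 445 ng/L × 1.80 × 10⁶ = 7.99 × 10⁸ ng/L = 799 mg/L.

799 mg/L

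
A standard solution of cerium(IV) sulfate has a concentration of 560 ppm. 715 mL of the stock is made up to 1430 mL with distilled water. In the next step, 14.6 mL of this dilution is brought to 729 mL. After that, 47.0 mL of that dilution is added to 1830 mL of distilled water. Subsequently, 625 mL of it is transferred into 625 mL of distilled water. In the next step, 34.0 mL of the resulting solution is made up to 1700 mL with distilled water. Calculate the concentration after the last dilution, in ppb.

Overall dilution factor = 2 × 49.93 × 39.94 × 2 × 50 = 3.99 × 10⁵.
560 ppm / 3.99 × 10⁵ = 1.40 × 10⁻³ ppm = 1.40 ppb.

1.40 ppb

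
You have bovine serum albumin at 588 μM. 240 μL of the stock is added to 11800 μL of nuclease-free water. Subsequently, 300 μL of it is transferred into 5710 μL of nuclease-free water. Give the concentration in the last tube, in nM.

Overall dilution factor = 50.17 × 20.03 = 1005.
588 μM / 1005 = 0.585 μM = 585 nM.

585 nM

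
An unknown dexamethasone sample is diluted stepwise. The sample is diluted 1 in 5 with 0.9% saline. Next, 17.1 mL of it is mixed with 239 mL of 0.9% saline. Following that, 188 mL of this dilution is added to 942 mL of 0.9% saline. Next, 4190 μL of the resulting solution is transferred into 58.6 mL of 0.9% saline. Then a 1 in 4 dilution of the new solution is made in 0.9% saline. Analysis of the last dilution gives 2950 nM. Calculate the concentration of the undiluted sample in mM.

Overall dilution factor = 5 × 14.98 × 6.011 × 14.99 × 4 = 2.70 × 10⁴.
Original = 2950 nM × 2.70 × 10⁴ = 7.96 × 10⁷ nM = 79.6 mM.

79.6 mM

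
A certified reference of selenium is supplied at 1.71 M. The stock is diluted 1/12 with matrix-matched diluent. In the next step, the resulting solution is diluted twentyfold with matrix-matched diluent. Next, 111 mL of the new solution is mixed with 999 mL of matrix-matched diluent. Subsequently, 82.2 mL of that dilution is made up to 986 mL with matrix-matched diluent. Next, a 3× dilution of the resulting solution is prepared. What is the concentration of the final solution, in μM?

Overall dilution factor = 12 × 20 × 10 × 12.00 × 3 = 8.64 × 10⁴.
1.71 M / 8.64 × 10⁴ = 1.98 × 10⁻⁵ M = 19.8 μM.

19.8 μM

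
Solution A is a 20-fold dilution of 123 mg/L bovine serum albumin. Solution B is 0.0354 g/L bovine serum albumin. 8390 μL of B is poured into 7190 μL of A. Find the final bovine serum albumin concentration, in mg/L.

21.9 mg/L

C_A = 123 mg/L / 20 = 6.15 mg/L.
C_B = 0.0354 g/L = 35.4 mg/L.
C_mix = (C_A·V_A + C_B·V_B)/(V_A + V_B) = (6.15×7190 + 35.4×8390) / 15580 = 21.9 mg/L.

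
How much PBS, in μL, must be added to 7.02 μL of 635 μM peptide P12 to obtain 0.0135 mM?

0.0135 mM = 13.5 μM.
V₂ = C₁V₁/C₂ = 635 × 7.02 / 13.5 = 330 μL.
Diluent to add = V₂ − V₁ = 330 − 7.02 = 323 μL.

323 μL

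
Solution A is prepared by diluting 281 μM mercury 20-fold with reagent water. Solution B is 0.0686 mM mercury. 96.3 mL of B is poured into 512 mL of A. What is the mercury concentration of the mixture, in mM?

0.0227 mM

C_A = 281 μM / 20 = 14.1 μM.
C_B = 0.0686 mM = 68.6 μM.
C_mix = (C_A·V_A + C_B·V_B)/(V_A + V_B) = (14.1×512 + 68.6×96.3) / 608.3 = 22.7 μM = 0.0227 mM.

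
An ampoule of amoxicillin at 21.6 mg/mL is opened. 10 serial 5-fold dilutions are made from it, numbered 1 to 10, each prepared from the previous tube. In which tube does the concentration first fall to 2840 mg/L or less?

tube 2

Tube n has concentration 21.6 mg/mL / 5ⁿ.
Need 5ⁿ ≥ 21.6 mg/mL / 2840 mg/L = 7.61, so n ≥ 1.26.
First such tube: n = 2.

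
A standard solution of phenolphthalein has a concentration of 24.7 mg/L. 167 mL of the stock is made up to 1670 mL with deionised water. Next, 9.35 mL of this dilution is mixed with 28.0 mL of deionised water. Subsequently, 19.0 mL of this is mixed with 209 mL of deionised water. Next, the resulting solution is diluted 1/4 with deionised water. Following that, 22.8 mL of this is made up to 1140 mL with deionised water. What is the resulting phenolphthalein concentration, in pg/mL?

258 pg/mL

Overall dilution factor = 10 × 3.995 × 12 × 4 × 50 = 9.59 × 10⁴.
24.7 mg/L / 9.59 × 10⁴ = 2.58 × 10⁻⁴ mg/L = 258 pg/mL.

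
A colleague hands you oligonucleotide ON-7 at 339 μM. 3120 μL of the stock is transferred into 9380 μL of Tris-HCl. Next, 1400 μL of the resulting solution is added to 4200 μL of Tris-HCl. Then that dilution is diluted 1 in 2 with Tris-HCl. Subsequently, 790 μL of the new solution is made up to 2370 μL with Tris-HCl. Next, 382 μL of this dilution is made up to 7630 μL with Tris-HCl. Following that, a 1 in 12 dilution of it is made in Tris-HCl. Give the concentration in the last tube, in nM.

14.7 nM

Overall dilution factor = 4.006 × 4 × 2 × 3 × 19.97 × 12 = 2.30 × 10⁴.
339 μM / 2.30 × 10⁴ = 0.0147 μM = 14.7 nM.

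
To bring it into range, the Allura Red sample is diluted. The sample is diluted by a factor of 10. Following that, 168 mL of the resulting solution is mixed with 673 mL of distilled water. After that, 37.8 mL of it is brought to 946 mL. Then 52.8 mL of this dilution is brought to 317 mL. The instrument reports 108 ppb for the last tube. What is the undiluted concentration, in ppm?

812 ppm

Overall dilution factor = 10 × 5.006 × 25.03 × 6.004 = 7522.
Original = 108 ppb × 7522 = 8.12 × 10⁵ ppb = 812 ppm.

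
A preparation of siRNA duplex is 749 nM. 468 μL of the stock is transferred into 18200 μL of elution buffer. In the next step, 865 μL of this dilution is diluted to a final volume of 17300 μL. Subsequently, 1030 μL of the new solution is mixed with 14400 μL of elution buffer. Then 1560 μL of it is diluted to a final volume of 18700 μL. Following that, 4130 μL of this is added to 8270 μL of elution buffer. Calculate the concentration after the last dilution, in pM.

1.74 pM

Overall dilution factor = 39.89 × 20 × 14.98 × 11.99 × 3.002 = 4.30 × 10⁵.
749 nM / 4.30 × 10⁵ = 1.74 × 10⁻³ nM = 1.74 pM.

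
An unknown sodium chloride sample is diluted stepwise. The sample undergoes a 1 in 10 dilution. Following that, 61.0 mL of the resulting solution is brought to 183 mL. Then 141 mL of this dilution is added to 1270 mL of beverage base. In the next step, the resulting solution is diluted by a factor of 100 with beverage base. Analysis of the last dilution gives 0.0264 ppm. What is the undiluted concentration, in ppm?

Overall dilution factor = 10 × 3 × 10.01 × 100 = 3.00 × 10⁴.
Original = 0.0264 ppm × 3.00 × 10⁴ = 793 ppm.

793 ppm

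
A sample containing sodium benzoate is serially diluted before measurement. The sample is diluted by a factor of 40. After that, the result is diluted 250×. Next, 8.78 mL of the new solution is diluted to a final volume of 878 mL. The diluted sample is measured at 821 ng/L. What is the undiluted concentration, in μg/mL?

821 μg/mL

Overall dilution factor = 40 × 250 × 100 = 1.00 × 10⁶.
Original = 821 ng/L × 1.00 × 10⁶ = 8.21 × 10⁸ ng/L = 821 μg/mL.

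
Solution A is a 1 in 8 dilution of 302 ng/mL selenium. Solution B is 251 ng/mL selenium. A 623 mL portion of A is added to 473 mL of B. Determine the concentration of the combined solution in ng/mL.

C_A = 302 ng/mL / 8 = 37.8 ng/mL.
C_mix = (C_A·V_A + C_B·V_B)/(V_A + V_B) = (37.8×623 + 251×473) / 1096 = 130 ng/mL.

130 ng/mL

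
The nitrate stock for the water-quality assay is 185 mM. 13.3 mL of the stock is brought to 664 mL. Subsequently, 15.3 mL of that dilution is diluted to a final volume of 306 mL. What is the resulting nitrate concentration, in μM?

Overall dilution factor = 49.92 × 20 = 998.
185 mM / 998 = 0.185 mM = 185 μM.

185 μM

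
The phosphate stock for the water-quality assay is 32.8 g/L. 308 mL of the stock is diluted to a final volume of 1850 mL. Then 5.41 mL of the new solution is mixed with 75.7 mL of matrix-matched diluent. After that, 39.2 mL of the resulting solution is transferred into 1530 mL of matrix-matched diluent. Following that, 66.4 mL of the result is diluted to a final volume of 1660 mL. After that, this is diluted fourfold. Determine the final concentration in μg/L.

91.0 μg/L

Overall dilution factor = 6.006 × 14.99 × 40.03 × 25 × 4 = 3.60 × 10⁵.
32.8 g/L / 3.60 × 10⁵ = 9.10 × 10⁻⁵ g/L = 91.0 μg/L.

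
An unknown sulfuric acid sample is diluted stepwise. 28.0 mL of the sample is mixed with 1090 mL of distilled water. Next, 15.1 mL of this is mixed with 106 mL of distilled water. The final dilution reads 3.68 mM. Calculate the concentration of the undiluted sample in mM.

Overall dilution factor = 39.93 × 8.020 = 320.
Original = 3.68 mM × 320 = 1178 mM.

1180 mM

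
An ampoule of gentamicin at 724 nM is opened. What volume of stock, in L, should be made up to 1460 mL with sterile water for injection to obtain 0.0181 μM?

0.0365 L

0.0181 μM = 18.1 nM.
V₁ = C₂V₂/C₁ = 18.1 × 1460 / 724 = 36.5 mL = 0.0365 L.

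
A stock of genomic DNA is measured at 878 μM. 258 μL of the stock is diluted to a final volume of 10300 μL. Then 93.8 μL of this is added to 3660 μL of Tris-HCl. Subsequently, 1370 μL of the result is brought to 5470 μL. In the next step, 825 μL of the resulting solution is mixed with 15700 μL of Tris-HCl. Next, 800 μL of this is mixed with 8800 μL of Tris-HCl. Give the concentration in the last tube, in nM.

Overall dilution factor = 39.92 × 40.02 × 3.993 × 20.03 × 12 = 1.53 × 10⁶.
878 μM / 1.53 × 10⁶ = 5.73 × 10⁻⁴ μM = 0.573 nM.

0.573 nM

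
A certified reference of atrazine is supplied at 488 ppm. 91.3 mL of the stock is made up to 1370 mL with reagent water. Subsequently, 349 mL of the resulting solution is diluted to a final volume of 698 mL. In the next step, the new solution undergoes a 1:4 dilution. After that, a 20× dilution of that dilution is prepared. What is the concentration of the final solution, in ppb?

Overall dilution factor = 15.01 × 2 × 4 × 20 = 2401.
488 ppm / 2401 = 0.203 ppm = 203 ppb.

203 ppb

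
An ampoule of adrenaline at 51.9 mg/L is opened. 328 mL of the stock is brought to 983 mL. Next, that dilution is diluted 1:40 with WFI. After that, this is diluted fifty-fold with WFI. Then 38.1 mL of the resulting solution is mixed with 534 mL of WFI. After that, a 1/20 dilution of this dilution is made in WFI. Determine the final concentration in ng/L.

Overall dilution factor = 2.997 × 40 × 50 × 15.02 × 20 = 1.80 × 10⁶.
51.9 mg/L / 1.80 × 10⁶ = 2.88 × 10⁻⁵ mg/L = 28.8 ng/L.

28.8 ng/L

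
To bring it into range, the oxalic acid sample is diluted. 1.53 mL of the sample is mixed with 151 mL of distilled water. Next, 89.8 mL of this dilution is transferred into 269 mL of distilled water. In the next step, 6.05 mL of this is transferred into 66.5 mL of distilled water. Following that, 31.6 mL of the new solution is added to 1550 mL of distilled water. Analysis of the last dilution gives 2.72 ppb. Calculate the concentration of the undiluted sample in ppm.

Overall dilution factor = 99.69 × 3.996 × 11.99 × 50.05 = 2.39 × 10⁵.
Original = 2.72 ppb × 2.39 × 10⁵ = 6.50 × 10⁵ ppb = 650 ppm.

650 ppm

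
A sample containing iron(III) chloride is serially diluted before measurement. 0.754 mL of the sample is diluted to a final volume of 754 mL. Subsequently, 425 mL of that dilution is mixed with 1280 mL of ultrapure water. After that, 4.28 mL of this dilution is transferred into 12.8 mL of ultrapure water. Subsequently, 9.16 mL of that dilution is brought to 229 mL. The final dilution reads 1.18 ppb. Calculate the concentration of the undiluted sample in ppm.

472 ppm

Overall dilution factor = 1000 × 4.012 × 3.991 × 25 = 4.00 × 10⁵.
Original = 1.18 ppb × 4.00 × 10⁵ = 4.72 × 10⁵ ppb = 472 ppm.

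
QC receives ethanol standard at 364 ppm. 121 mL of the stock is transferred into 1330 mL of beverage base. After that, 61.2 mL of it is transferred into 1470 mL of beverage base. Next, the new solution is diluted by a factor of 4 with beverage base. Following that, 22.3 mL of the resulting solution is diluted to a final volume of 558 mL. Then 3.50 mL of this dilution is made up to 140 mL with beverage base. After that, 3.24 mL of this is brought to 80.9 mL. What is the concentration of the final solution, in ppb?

0.0121 ppb

Overall dilution factor = 11.99 × 25.02 × 4 × 25.02 × 40 × 24.97 = 3.00 × 10⁷.
364 ppm / 3.00 × 10⁷ = 1.21 × 10⁻⁵ ppm = 0.0121 ppb.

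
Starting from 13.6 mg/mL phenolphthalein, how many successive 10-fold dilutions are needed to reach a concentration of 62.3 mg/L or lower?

Need 10ⁿ ≥ 218, so n ≥ log(218)/log(10) = 2.34.
Minimum whole steps: n = 3.

3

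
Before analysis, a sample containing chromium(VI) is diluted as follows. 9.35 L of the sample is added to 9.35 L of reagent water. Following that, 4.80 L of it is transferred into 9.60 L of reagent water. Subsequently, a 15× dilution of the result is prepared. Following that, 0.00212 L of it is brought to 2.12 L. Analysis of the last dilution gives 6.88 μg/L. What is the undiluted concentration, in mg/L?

619 mg/L

Overall dilution factor = 2 × 3 × 15 × 1000 = 9.00 × 10⁴.
Original = 6.88 μg/L × 9.00 × 10⁴ = 6.19 × 10⁵ μg/L = 619 mg/L.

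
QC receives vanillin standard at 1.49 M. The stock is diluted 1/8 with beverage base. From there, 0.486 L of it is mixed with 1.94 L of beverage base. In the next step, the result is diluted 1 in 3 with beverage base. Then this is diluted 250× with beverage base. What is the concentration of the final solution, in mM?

Overall dilution factor = 8 × 4.992 × 3 × 250 = 3.00 × 10⁴.
1.49 M / 3.00 × 10⁴ = 4.97 × 10⁻⁵ M = 0.0497 mM.

0.0497 mM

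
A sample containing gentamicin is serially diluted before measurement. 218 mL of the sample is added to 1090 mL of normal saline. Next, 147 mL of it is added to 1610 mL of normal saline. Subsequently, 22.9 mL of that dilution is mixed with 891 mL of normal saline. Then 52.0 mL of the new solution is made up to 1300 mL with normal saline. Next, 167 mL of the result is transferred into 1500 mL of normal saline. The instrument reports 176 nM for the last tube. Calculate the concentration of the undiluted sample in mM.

Overall dilution factor = 6 × 11.95 × 39.91 × 25 × 9.982 = 7.14 × 10⁵.
Original = 176 nM × 7.14 × 10⁵ = 1.26 × 10⁸ nM = 126 mM.

126 mM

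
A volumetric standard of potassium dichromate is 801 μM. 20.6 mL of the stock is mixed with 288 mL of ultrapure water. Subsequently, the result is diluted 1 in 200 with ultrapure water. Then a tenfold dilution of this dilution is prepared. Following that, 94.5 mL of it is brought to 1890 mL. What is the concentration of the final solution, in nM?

Overall dilution factor = 14.98 × 200 × 10 × 20 = 5.99 × 10⁵.
801 μM / 5.99 × 10⁵ = 1.34 × 10⁻³ μM = 1.34 nM.

1.34 nM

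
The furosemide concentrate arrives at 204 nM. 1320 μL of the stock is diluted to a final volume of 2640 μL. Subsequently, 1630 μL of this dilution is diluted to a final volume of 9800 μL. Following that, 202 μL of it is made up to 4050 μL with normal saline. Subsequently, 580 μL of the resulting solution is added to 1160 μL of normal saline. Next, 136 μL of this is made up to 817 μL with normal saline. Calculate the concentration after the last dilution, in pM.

47.0 pM

Overall dilution factor = 2 × 6.012 × 20.05 × 3 × 6.007 = 4345.
204 nM / 4345 = 0.0470 nM = 47.0 pM.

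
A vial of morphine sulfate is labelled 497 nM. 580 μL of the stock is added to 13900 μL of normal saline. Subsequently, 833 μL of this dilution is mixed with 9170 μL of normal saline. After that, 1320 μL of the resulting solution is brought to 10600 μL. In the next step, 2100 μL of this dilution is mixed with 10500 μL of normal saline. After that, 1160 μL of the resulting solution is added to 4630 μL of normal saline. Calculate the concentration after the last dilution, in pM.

6.89 pM

Overall dilution factor = 24.97 × 12.01 × 8.030 × 6 × 4.991 = 7.21 × 10⁴.
497 nM / 7.21 × 10⁴ = 6.89 × 10⁻³ nM = 6.89 pM.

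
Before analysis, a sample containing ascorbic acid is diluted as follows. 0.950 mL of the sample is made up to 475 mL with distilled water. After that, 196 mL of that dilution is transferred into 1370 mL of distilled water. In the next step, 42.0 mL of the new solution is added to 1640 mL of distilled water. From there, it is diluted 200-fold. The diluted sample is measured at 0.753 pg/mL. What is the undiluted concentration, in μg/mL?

24.1 μg/mL

Overall dilution factor = 500 × 7.990 × 40.05 × 200 = 3.20 × 10⁷.
Original = 0.753 pg/mL × 3.20 × 10⁷ = 2.41 × 10⁷ pg/mL = 24.1 μg/mL.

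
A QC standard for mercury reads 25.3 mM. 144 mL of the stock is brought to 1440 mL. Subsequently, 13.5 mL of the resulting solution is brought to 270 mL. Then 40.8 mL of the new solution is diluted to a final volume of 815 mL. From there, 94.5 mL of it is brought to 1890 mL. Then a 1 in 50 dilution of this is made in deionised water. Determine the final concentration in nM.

Overall dilution factor = 10 × 20 × 19.98 × 20 × 50 = 4.00 × 10⁶.
25.3 mM / 4.00 × 10⁶ = 6.33 × 10⁻⁶ mM = 6.33 nM.

6.33 nM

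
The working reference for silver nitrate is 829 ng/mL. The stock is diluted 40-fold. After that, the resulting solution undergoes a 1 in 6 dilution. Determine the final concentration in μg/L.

3.45 μg/L

Overall dilution factor = 40 × 6 = 240.
829 ng/mL / 240 = 3.45 ng/mL = 3.45 μg/L.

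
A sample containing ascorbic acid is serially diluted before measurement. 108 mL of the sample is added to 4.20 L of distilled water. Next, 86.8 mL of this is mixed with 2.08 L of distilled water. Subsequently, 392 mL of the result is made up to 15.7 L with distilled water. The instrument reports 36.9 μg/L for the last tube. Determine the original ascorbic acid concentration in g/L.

Overall dilution factor = 39.89 × 24.96 × 40.05 = 3.99 × 10⁴.
Original = 36.9 μg/L × 3.99 × 10⁴ = 1.47 × 10⁶ μg/L = 1.47 g/L.

1.47 g/L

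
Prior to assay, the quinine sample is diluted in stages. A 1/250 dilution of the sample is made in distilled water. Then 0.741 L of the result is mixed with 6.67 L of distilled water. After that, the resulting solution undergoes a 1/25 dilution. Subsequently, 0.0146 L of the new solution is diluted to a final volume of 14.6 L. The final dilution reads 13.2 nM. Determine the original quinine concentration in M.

Overall dilution factor = 250 × 10.00 × 25 × 1000 = 6.25 × 10⁷.
Original = 13.2 nM × 6.25 × 10⁷ = 8.25 × 10⁸ nM = 0.825 M.

0.825 M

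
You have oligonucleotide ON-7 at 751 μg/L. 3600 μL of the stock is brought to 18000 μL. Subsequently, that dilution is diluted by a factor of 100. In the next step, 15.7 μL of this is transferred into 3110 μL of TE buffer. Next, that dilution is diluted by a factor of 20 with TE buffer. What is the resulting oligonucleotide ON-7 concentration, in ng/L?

Overall dilution factor = 5 × 100 × 199.1 × 20 = 1.99 × 10⁶.
751 μg/L / 1.99 × 10⁶ = 3.77 × 10⁻⁴ μg/L = 0.377 ng/L.

0.377 ng/L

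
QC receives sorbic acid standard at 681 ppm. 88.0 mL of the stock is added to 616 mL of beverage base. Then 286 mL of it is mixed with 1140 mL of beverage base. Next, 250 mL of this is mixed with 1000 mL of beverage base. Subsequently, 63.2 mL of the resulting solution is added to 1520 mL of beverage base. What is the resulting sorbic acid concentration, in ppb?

136 ppb

Overall dilution factor = 8 × 4.986 × 5 × 25.05 = 4996.
681 ppm / 4996 = 0.136 ppm = 136 ppb.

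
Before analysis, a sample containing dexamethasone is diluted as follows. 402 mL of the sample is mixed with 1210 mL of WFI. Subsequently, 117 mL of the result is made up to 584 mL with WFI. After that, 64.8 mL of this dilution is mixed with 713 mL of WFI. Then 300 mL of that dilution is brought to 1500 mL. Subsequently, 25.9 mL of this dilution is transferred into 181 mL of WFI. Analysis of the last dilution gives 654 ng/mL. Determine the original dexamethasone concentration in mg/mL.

6.28 mg/mL

Overall dilution factor = 4.010 × 4.991 × 12.00 × 5 × 7.988 = 9596.
Original = 654 ng/mL × 9596 = 6.28 × 10⁶ ng/mL = 6.28 mg/mL.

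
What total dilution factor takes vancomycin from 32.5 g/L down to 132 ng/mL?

Factor = C₀/C_target = 32.5 g/L / 132 ng/mL = 2.46 × 10⁵.

2.46 × 10⁵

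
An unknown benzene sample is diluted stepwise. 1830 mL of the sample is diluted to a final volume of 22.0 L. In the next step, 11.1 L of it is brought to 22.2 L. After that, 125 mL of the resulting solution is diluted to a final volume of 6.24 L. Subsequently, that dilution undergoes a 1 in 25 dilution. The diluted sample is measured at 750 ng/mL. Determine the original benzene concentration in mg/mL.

22.5 mg/mL

Overall dilution factor = 12.02 × 2 × 49.92 × 25 = 3.00 × 10⁴.
Original = 750 ng/mL × 3.00 × 10⁴ = 2.25 × 10⁷ ng/mL = 22.5 mg/mL.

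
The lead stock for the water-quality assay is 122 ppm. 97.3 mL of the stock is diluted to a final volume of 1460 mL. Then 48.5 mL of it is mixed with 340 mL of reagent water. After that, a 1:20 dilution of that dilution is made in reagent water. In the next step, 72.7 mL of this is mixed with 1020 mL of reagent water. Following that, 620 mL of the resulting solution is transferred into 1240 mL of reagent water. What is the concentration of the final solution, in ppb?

Overall dilution factor = 15.01 × 8.010 × 20 × 15.03 × 3 = 1.08 × 10⁵.
122 ppm / 1.08 × 10⁵ = 1.13 × 10⁻³ ppm = 1.13 ppb.

1.13 ppb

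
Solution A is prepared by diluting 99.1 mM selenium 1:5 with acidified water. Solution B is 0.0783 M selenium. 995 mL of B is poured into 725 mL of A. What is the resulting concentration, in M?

C_A = 99.1 mM / 5 = 19.8 mM.
C_B = 0.0783 M = 78.3 mM.
C_mix = (C_A·V_A + C_B·V_B)/(V_A + V_B) = (19.8×725 + 78.3×995) / 1720 = 53.6 mM = 0.0536 M.

0.0536 M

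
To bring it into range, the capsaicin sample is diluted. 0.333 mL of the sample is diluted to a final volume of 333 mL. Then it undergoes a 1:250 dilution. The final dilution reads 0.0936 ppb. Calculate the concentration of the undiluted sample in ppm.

23.4 ppm

Overall dilution factor = 1000 × 250 = 2.50 × 10⁵.
Original = 0.0936 ppb × 2.50 × 10⁵ = 2.34 × 10⁴ ppb = 23.4 ppm.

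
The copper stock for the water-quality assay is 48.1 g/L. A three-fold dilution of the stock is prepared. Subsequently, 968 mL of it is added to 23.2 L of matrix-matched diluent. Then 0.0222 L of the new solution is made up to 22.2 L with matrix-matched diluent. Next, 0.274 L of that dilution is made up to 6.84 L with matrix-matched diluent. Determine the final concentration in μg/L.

Overall dilution factor = 3 × 24.97 × 1000 × 24.96 = 1.87 × 10⁶.
48.1 g/L / 1.87 × 10⁶ = 2.57 × 10⁻⁵ g/L = 25.7 μg/L.

25.7 μg/L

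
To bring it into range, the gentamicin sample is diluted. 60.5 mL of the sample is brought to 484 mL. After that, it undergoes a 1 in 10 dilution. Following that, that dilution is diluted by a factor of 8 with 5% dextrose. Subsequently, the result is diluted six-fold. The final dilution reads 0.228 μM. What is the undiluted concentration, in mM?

Overall dilution factor = 8 × 10 × 8 × 6 = 3840.
Original = 0.228 μM × 3840 = 876 μM = 0.876 mM.

0.876 mM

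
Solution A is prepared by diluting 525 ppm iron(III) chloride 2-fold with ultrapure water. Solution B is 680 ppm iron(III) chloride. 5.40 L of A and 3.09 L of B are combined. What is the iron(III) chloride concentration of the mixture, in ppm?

C_A = 525 ppm / 2 = 262 ppm.
C_mix = (C_A·V_A + C_B·V_B)/(V_A + V_B) = (262×5.40 + 680×3.09) / 8.490 = 414 ppm.

414 ppm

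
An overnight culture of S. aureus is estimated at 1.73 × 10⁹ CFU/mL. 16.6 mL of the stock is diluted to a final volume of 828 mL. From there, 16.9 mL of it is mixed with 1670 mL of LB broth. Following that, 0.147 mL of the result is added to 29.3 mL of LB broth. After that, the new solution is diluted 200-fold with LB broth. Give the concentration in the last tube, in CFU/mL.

8.67 CFU/mL

Overall dilution factor = 49.88 × 99.82 × 200.3 × 200 = 1.99 × 10⁸.
1.73 × 10⁹ CFU/mL / 1.99 × 10⁸ = 8.67 CFU/mL.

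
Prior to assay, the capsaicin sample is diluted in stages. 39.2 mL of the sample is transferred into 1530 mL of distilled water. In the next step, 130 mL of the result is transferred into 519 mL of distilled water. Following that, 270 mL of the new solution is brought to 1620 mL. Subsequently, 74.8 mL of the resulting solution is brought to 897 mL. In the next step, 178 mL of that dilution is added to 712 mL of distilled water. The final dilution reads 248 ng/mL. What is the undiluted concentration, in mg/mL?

Overall dilution factor = 40.03 × 4.992 × 6 × 11.99 × 5 = 7.19 × 10⁴.
Original = 248 ng/mL × 7.19 × 10⁴ = 1.78 × 10⁷ ng/mL = 17.8 mg/mL.

17.8 mg/mL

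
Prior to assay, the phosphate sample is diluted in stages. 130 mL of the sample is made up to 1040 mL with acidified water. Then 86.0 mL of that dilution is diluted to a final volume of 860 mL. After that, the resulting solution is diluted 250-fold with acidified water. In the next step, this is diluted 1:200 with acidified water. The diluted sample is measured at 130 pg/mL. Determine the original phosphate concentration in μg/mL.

Overall dilution factor = 8 × 10 × 250 × 200 = 4.00 × 10⁶.
Original = 130 pg/mL × 4.00 × 10⁶ = 5.20 × 10⁸ pg/mL = 520 μg/mL.

520 μg/mL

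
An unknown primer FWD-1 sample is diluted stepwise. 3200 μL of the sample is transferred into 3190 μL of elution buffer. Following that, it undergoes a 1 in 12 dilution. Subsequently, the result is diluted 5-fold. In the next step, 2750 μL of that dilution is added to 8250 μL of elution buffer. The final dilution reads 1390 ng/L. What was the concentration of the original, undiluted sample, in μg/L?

Overall dilution factor = 1.997 × 12 × 5 × 4 = 479.
Original = 1390 ng/L × 479 = 6.66 × 10⁵ ng/L = 666 μg/L.

666 μg/L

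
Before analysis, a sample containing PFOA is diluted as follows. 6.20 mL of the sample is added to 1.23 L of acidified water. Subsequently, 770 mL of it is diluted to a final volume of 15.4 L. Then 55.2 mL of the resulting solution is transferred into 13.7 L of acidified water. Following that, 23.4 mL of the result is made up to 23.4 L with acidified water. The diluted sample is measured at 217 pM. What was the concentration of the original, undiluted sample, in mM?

Overall dilution factor = 199.4 × 20 × 249.2 × 1000 = 9.94 × 10⁸.
Original = 217 pM × 9.94 × 10⁸ = 2.16 × 10¹¹ pM = 216 mM.

216 mM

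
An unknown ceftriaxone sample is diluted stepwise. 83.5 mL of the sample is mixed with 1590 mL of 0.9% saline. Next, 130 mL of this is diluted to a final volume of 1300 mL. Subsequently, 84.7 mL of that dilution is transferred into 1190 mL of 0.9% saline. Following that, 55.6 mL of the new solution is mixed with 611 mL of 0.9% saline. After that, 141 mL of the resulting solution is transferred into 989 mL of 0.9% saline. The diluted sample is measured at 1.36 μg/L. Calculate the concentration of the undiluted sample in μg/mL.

Overall dilution factor = 20.04 × 10 × 15.05 × 11.99 × 8.014 = 2.90 × 10⁵.
Original = 1.36 μg/L × 2.90 × 10⁵ = 3.94 × 10⁵ μg/L = 394 μg/mL.

394 μg/mL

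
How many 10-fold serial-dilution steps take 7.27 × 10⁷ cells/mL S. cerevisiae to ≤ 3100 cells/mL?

Need 10ⁿ ≥ 2.35 × 10⁴, so n ≥ log(2.35 × 10⁴)/log(10) = 4.37.
Minimum whole steps: n = 5.

5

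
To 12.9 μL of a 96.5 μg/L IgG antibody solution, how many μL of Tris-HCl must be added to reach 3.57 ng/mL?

3.57 ng/mL = 3.57 μg/L.
V₂ = C₁V₁/C₂ = 96.5 × 12.9 / 3.57 = 349 μL.
Diluent to add = V₂ − V₁ = 349 − 12.9 = 336 μL.

336 μL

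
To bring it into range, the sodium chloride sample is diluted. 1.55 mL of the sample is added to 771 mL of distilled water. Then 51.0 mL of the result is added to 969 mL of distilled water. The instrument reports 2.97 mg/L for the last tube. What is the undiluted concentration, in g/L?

29.6 g/L

Overall dilution factor = 498.4 × 20 = 9968.
Original = 2.97 mg/L × 9968 = 2.96 × 10⁴ mg/L = 29.6 g/L.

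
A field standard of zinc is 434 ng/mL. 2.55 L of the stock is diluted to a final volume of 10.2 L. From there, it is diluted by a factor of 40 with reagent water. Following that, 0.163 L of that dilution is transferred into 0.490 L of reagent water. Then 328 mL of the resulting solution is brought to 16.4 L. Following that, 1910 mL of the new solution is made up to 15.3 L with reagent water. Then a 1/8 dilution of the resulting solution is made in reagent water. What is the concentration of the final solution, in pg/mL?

Overall dilution factor = 4 × 40 × 4.006 × 50 × 8.010 × 8 = 2.05 × 10⁶.
434 ng/mL / 2.05 × 10⁶ = 2.11 × 10⁻⁴ ng/mL = 0.211 pg/mL.

0.211 pg/mL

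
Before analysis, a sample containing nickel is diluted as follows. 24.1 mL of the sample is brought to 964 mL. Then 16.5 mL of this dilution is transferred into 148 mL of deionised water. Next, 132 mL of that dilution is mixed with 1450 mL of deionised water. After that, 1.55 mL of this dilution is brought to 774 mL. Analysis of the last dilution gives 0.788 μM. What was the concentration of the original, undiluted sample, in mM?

Overall dilution factor = 40 × 9.970 × 11.98 × 499.4 = 2.39 × 10⁶.
Original = 0.788 μM × 2.39 × 10⁶ = 1.88 × 10⁶ μM = 1880 mM.

1880 mM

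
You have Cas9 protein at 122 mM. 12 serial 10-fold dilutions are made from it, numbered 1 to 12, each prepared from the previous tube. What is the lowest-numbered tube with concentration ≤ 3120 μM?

Tube n has concentration 122 mM / 10ⁿ.
Need 10ⁿ ≥ 122 mM / 3120 μM = 39.1, so n ≥ 1.59.
First such tube: n = 2.

tube 2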